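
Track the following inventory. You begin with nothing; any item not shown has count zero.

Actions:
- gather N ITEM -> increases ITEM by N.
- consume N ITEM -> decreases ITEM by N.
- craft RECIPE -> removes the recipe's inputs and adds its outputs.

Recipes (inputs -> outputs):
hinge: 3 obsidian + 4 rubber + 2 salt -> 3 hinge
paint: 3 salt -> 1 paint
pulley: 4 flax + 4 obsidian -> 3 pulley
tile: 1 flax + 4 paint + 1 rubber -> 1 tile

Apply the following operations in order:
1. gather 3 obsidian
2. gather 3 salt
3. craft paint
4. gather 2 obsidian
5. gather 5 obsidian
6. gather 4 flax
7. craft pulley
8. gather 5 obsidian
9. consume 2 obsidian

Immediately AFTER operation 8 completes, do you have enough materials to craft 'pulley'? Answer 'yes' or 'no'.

After 1 (gather 3 obsidian): obsidian=3
After 2 (gather 3 salt): obsidian=3 salt=3
After 3 (craft paint): obsidian=3 paint=1
After 4 (gather 2 obsidian): obsidian=5 paint=1
After 5 (gather 5 obsidian): obsidian=10 paint=1
After 6 (gather 4 flax): flax=4 obsidian=10 paint=1
After 7 (craft pulley): obsidian=6 paint=1 pulley=3
After 8 (gather 5 obsidian): obsidian=11 paint=1 pulley=3

Answer: no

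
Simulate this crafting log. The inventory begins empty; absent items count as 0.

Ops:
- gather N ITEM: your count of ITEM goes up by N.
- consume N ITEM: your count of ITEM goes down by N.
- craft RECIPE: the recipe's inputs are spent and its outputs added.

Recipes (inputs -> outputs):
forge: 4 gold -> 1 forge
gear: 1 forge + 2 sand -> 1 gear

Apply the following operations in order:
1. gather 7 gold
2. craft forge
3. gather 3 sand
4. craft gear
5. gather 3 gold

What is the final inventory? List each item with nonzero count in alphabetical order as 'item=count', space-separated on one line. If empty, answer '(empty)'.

Answer: gear=1 gold=6 sand=1

Derivation:
After 1 (gather 7 gold): gold=7
After 2 (craft forge): forge=1 gold=3
After 3 (gather 3 sand): forge=1 gold=3 sand=3
After 4 (craft gear): gear=1 gold=3 sand=1
After 5 (gather 3 gold): gear=1 gold=6 sand=1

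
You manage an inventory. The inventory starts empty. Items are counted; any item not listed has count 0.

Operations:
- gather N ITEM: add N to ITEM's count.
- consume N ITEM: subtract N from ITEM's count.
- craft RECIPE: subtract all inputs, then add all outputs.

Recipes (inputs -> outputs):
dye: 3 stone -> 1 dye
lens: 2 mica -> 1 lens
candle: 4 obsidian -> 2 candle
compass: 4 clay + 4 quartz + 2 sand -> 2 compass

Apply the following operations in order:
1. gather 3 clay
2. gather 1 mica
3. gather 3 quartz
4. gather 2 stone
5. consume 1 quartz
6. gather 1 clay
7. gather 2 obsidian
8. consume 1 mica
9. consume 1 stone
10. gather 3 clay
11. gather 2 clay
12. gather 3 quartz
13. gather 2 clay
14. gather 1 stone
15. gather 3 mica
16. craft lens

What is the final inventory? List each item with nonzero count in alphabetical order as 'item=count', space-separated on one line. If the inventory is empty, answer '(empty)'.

Answer: clay=11 lens=1 mica=1 obsidian=2 quartz=5 stone=2

Derivation:
After 1 (gather 3 clay): clay=3
After 2 (gather 1 mica): clay=3 mica=1
After 3 (gather 3 quartz): clay=3 mica=1 quartz=3
After 4 (gather 2 stone): clay=3 mica=1 quartz=3 stone=2
After 5 (consume 1 quartz): clay=3 mica=1 quartz=2 stone=2
After 6 (gather 1 clay): clay=4 mica=1 quartz=2 stone=2
After 7 (gather 2 obsidian): clay=4 mica=1 obsidian=2 quartz=2 stone=2
After 8 (consume 1 mica): clay=4 obsidian=2 quartz=2 stone=2
After 9 (consume 1 stone): clay=4 obsidian=2 quartz=2 stone=1
After 10 (gather 3 clay): clay=7 obsidian=2 quartz=2 stone=1
After 11 (gather 2 clay): clay=9 obsidian=2 quartz=2 stone=1
After 12 (gather 3 quartz): clay=9 obsidian=2 quartz=5 stone=1
After 13 (gather 2 clay): clay=11 obsidian=2 quartz=5 stone=1
After 14 (gather 1 stone): clay=11 obsidian=2 quartz=5 stone=2
After 15 (gather 3 mica): clay=11 mica=3 obsidian=2 quartz=5 stone=2
After 16 (craft lens): clay=11 lens=1 mica=1 obsidian=2 quartz=5 stone=2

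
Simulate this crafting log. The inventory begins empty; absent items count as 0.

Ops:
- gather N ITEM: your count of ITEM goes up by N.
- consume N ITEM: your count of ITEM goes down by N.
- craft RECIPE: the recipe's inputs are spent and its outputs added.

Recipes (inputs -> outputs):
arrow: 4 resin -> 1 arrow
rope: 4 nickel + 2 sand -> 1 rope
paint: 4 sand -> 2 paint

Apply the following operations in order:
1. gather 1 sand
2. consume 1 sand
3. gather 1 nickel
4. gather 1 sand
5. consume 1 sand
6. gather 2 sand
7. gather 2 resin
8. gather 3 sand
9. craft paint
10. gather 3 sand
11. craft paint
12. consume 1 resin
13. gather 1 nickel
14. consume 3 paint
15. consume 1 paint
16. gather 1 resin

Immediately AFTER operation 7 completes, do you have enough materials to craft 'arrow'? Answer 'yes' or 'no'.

After 1 (gather 1 sand): sand=1
After 2 (consume 1 sand): (empty)
After 3 (gather 1 nickel): nickel=1
After 4 (gather 1 sand): nickel=1 sand=1
After 5 (consume 1 sand): nickel=1
After 6 (gather 2 sand): nickel=1 sand=2
After 7 (gather 2 resin): nickel=1 resin=2 sand=2

Answer: no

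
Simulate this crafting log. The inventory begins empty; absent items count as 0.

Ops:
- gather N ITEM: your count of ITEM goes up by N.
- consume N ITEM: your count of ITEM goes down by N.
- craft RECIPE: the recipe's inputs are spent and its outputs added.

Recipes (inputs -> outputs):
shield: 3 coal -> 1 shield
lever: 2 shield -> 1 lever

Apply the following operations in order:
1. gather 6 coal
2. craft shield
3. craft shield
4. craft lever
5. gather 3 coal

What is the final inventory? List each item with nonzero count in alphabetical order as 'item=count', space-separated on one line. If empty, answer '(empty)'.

Answer: coal=3 lever=1

Derivation:
After 1 (gather 6 coal): coal=6
After 2 (craft shield): coal=3 shield=1
After 3 (craft shield): shield=2
After 4 (craft lever): lever=1
After 5 (gather 3 coal): coal=3 lever=1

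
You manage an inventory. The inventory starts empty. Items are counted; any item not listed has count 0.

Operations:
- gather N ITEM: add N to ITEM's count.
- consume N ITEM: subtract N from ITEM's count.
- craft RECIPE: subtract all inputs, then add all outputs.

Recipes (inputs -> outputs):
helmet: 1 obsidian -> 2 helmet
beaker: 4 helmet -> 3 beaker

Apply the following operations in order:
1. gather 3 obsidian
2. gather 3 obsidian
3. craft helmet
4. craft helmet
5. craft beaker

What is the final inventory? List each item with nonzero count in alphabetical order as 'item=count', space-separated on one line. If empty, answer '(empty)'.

Answer: beaker=3 obsidian=4

Derivation:
After 1 (gather 3 obsidian): obsidian=3
After 2 (gather 3 obsidian): obsidian=6
After 3 (craft helmet): helmet=2 obsidian=5
After 4 (craft helmet): helmet=4 obsidian=4
After 5 (craft beaker): beaker=3 obsidian=4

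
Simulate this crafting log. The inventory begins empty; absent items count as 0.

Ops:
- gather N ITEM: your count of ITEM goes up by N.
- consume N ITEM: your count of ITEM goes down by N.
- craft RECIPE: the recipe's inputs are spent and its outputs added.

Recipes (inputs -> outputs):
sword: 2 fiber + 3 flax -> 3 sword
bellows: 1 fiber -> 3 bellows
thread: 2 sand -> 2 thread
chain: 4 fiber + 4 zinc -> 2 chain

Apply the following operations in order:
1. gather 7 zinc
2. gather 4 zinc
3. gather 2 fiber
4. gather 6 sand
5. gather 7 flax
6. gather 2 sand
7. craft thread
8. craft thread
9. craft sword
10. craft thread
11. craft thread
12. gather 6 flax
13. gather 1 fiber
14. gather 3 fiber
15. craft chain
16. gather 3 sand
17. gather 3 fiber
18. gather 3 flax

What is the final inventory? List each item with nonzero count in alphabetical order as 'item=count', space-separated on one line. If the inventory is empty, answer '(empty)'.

After 1 (gather 7 zinc): zinc=7
After 2 (gather 4 zinc): zinc=11
After 3 (gather 2 fiber): fiber=2 zinc=11
After 4 (gather 6 sand): fiber=2 sand=6 zinc=11
After 5 (gather 7 flax): fiber=2 flax=7 sand=6 zinc=11
After 6 (gather 2 sand): fiber=2 flax=7 sand=8 zinc=11
After 7 (craft thread): fiber=2 flax=7 sand=6 thread=2 zinc=11
After 8 (craft thread): fiber=2 flax=7 sand=4 thread=4 zinc=11
After 9 (craft sword): flax=4 sand=4 sword=3 thread=4 zinc=11
After 10 (craft thread): flax=4 sand=2 sword=3 thread=6 zinc=11
After 11 (craft thread): flax=4 sword=3 thread=8 zinc=11
After 12 (gather 6 flax): flax=10 sword=3 thread=8 zinc=11
After 13 (gather 1 fiber): fiber=1 flax=10 sword=3 thread=8 zinc=11
After 14 (gather 3 fiber): fiber=4 flax=10 sword=3 thread=8 zinc=11
After 15 (craft chain): chain=2 flax=10 sword=3 thread=8 zinc=7
After 16 (gather 3 sand): chain=2 flax=10 sand=3 sword=3 thread=8 zinc=7
After 17 (gather 3 fiber): chain=2 fiber=3 flax=10 sand=3 sword=3 thread=8 zinc=7
After 18 (gather 3 flax): chain=2 fiber=3 flax=13 sand=3 sword=3 thread=8 zinc=7

Answer: chain=2 fiber=3 flax=13 sand=3 sword=3 thread=8 zinc=7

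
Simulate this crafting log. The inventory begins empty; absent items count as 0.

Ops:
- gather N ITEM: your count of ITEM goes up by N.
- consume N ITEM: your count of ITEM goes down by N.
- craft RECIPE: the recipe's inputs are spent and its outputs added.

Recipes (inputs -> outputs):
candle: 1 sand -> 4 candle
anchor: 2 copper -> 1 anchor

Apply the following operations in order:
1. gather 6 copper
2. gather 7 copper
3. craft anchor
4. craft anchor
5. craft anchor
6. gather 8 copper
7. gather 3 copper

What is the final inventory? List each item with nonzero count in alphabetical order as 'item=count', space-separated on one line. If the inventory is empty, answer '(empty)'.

After 1 (gather 6 copper): copper=6
After 2 (gather 7 copper): copper=13
After 3 (craft anchor): anchor=1 copper=11
After 4 (craft anchor): anchor=2 copper=9
After 5 (craft anchor): anchor=3 copper=7
After 6 (gather 8 copper): anchor=3 copper=15
After 7 (gather 3 copper): anchor=3 copper=18

Answer: anchor=3 copper=18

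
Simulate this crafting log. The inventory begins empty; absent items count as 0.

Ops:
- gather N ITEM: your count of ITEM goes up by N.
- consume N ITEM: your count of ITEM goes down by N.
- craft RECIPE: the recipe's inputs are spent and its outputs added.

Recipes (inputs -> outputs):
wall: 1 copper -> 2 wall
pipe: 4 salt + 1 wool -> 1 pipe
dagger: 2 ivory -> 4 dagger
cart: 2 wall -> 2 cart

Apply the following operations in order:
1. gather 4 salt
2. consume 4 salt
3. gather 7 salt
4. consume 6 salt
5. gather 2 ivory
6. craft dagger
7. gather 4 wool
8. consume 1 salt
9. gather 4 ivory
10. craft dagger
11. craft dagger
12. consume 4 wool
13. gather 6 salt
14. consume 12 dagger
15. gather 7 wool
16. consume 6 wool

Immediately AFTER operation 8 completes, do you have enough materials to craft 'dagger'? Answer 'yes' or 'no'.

After 1 (gather 4 salt): salt=4
After 2 (consume 4 salt): (empty)
After 3 (gather 7 salt): salt=7
After 4 (consume 6 salt): salt=1
After 5 (gather 2 ivory): ivory=2 salt=1
After 6 (craft dagger): dagger=4 salt=1
After 7 (gather 4 wool): dagger=4 salt=1 wool=4
After 8 (consume 1 salt): dagger=4 wool=4

Answer: no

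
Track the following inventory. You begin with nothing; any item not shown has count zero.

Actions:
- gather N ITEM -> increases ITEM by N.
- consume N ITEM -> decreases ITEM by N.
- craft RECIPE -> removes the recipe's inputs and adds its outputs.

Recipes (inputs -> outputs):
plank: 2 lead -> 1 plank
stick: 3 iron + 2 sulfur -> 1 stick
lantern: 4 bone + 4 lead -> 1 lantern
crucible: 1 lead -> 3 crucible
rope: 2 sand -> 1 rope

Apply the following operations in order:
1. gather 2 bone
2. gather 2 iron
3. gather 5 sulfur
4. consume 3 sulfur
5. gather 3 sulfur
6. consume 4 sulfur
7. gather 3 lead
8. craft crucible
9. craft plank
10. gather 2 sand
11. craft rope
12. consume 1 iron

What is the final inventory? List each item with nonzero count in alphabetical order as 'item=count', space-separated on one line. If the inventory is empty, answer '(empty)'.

Answer: bone=2 crucible=3 iron=1 plank=1 rope=1 sulfur=1

Derivation:
After 1 (gather 2 bone): bone=2
After 2 (gather 2 iron): bone=2 iron=2
After 3 (gather 5 sulfur): bone=2 iron=2 sulfur=5
After 4 (consume 3 sulfur): bone=2 iron=2 sulfur=2
After 5 (gather 3 sulfur): bone=2 iron=2 sulfur=5
After 6 (consume 4 sulfur): bone=2 iron=2 sulfur=1
After 7 (gather 3 lead): bone=2 iron=2 lead=3 sulfur=1
After 8 (craft crucible): bone=2 crucible=3 iron=2 lead=2 sulfur=1
After 9 (craft plank): bone=2 crucible=3 iron=2 plank=1 sulfur=1
After 10 (gather 2 sand): bone=2 crucible=3 iron=2 plank=1 sand=2 sulfur=1
After 11 (craft rope): bone=2 crucible=3 iron=2 plank=1 rope=1 sulfur=1
After 12 (consume 1 iron): bone=2 crucible=3 iron=1 plank=1 rope=1 sulfur=1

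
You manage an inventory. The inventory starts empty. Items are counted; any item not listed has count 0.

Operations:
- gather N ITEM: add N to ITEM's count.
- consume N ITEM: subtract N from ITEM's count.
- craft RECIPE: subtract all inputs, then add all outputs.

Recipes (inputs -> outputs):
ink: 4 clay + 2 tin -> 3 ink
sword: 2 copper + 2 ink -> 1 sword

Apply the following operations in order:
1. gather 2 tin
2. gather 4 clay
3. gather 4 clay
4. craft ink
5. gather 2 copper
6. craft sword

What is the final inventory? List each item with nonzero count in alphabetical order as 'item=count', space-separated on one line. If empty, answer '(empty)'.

After 1 (gather 2 tin): tin=2
After 2 (gather 4 clay): clay=4 tin=2
After 3 (gather 4 clay): clay=8 tin=2
After 4 (craft ink): clay=4 ink=3
After 5 (gather 2 copper): clay=4 copper=2 ink=3
After 6 (craft sword): clay=4 ink=1 sword=1

Answer: clay=4 ink=1 sword=1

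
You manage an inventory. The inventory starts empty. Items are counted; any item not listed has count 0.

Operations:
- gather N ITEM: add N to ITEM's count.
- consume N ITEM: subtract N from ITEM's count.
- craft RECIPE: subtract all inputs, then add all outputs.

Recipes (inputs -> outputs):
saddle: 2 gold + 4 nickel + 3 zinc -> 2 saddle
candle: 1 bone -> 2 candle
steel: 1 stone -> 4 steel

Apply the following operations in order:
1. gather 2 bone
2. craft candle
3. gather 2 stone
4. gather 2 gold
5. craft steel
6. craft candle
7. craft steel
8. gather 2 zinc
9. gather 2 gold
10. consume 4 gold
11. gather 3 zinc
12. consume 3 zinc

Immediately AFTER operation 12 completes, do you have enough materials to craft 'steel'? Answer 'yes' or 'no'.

After 1 (gather 2 bone): bone=2
After 2 (craft candle): bone=1 candle=2
After 3 (gather 2 stone): bone=1 candle=2 stone=2
After 4 (gather 2 gold): bone=1 candle=2 gold=2 stone=2
After 5 (craft steel): bone=1 candle=2 gold=2 steel=4 stone=1
After 6 (craft candle): candle=4 gold=2 steel=4 stone=1
After 7 (craft steel): candle=4 gold=2 steel=8
After 8 (gather 2 zinc): candle=4 gold=2 steel=8 zinc=2
After 9 (gather 2 gold): candle=4 gold=4 steel=8 zinc=2
After 10 (consume 4 gold): candle=4 steel=8 zinc=2
After 11 (gather 3 zinc): candle=4 steel=8 zinc=5
After 12 (consume 3 zinc): candle=4 steel=8 zinc=2

Answer: no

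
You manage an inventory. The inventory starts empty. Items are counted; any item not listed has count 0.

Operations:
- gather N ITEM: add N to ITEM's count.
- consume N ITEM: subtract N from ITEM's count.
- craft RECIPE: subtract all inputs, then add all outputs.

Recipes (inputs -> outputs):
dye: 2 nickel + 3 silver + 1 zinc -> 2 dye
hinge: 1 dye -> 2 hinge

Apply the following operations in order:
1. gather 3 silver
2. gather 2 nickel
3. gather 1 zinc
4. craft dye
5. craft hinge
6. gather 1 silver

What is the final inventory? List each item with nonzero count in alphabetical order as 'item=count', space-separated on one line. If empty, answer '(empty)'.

Answer: dye=1 hinge=2 silver=1

Derivation:
After 1 (gather 3 silver): silver=3
After 2 (gather 2 nickel): nickel=2 silver=3
After 3 (gather 1 zinc): nickel=2 silver=3 zinc=1
After 4 (craft dye): dye=2
After 5 (craft hinge): dye=1 hinge=2
After 6 (gather 1 silver): dye=1 hinge=2 silver=1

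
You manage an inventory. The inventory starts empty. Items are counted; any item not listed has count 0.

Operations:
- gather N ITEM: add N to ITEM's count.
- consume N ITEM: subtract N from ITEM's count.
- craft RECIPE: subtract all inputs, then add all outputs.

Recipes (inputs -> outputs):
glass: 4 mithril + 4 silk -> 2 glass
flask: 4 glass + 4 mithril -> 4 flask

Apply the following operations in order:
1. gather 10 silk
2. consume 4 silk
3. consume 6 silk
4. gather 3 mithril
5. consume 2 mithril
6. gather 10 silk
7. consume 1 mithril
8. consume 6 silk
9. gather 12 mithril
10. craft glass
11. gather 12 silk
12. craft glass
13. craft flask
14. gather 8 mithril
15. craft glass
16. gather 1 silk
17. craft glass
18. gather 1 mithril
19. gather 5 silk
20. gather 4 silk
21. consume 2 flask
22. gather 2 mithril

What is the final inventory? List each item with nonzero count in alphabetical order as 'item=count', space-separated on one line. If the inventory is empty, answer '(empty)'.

After 1 (gather 10 silk): silk=10
After 2 (consume 4 silk): silk=6
After 3 (consume 6 silk): (empty)
After 4 (gather 3 mithril): mithril=3
After 5 (consume 2 mithril): mithril=1
After 6 (gather 10 silk): mithril=1 silk=10
After 7 (consume 1 mithril): silk=10
After 8 (consume 6 silk): silk=4
After 9 (gather 12 mithril): mithril=12 silk=4
After 10 (craft glass): glass=2 mithril=8
After 11 (gather 12 silk): glass=2 mithril=8 silk=12
After 12 (craft glass): glass=4 mithril=4 silk=8
After 13 (craft flask): flask=4 silk=8
After 14 (gather 8 mithril): flask=4 mithril=8 silk=8
After 15 (craft glass): flask=4 glass=2 mithril=4 silk=4
After 16 (gather 1 silk): flask=4 glass=2 mithril=4 silk=5
After 17 (craft glass): flask=4 glass=4 silk=1
After 18 (gather 1 mithril): flask=4 glass=4 mithril=1 silk=1
After 19 (gather 5 silk): flask=4 glass=4 mithril=1 silk=6
After 20 (gather 4 silk): flask=4 glass=4 mithril=1 silk=10
After 21 (consume 2 flask): flask=2 glass=4 mithril=1 silk=10
After 22 (gather 2 mithril): flask=2 glass=4 mithril=3 silk=10

Answer: flask=2 glass=4 mithril=3 silk=10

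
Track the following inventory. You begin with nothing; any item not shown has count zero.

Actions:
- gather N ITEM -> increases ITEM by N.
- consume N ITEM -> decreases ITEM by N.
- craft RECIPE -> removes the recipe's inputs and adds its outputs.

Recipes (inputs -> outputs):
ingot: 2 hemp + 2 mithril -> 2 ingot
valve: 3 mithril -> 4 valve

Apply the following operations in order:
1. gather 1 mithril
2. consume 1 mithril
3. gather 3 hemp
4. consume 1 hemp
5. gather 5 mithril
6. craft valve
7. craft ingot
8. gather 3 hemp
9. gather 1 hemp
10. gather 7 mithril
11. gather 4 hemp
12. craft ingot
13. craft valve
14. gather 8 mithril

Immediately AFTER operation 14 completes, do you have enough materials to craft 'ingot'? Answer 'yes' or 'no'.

After 1 (gather 1 mithril): mithril=1
After 2 (consume 1 mithril): (empty)
After 3 (gather 3 hemp): hemp=3
After 4 (consume 1 hemp): hemp=2
After 5 (gather 5 mithril): hemp=2 mithril=5
After 6 (craft valve): hemp=2 mithril=2 valve=4
After 7 (craft ingot): ingot=2 valve=4
After 8 (gather 3 hemp): hemp=3 ingot=2 valve=4
After 9 (gather 1 hemp): hemp=4 ingot=2 valve=4
After 10 (gather 7 mithril): hemp=4 ingot=2 mithril=7 valve=4
After 11 (gather 4 hemp): hemp=8 ingot=2 mithril=7 valve=4
After 12 (craft ingot): hemp=6 ingot=4 mithril=5 valve=4
After 13 (craft valve): hemp=6 ingot=4 mithril=2 valve=8
After 14 (gather 8 mithril): hemp=6 ingot=4 mithril=10 valve=8

Answer: yes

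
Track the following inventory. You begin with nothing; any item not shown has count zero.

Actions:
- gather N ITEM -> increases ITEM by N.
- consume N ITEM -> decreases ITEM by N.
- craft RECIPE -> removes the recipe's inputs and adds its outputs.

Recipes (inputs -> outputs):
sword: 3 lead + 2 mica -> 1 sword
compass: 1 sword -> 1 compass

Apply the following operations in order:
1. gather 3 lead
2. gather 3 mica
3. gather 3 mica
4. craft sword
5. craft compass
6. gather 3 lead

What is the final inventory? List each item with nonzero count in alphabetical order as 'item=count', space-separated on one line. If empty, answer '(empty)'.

Answer: compass=1 lead=3 mica=4

Derivation:
After 1 (gather 3 lead): lead=3
After 2 (gather 3 mica): lead=3 mica=3
After 3 (gather 3 mica): lead=3 mica=6
After 4 (craft sword): mica=4 sword=1
After 5 (craft compass): compass=1 mica=4
After 6 (gather 3 lead): compass=1 lead=3 mica=4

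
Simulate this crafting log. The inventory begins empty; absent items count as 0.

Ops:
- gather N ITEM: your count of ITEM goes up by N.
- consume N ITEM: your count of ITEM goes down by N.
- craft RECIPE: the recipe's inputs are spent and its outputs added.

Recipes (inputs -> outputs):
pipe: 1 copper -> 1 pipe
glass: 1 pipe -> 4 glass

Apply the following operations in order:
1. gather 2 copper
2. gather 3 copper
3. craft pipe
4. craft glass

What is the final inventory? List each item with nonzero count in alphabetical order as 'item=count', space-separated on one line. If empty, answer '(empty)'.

After 1 (gather 2 copper): copper=2
After 2 (gather 3 copper): copper=5
After 3 (craft pipe): copper=4 pipe=1
After 4 (craft glass): copper=4 glass=4

Answer: copper=4 glass=4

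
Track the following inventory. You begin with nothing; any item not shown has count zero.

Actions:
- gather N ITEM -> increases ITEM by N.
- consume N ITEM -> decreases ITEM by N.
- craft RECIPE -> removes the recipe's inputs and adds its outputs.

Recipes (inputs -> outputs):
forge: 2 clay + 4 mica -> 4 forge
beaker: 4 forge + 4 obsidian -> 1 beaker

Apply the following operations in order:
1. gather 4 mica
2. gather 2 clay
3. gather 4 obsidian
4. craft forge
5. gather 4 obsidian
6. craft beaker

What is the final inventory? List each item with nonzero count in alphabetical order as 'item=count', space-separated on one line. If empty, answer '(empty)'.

Answer: beaker=1 obsidian=4

Derivation:
After 1 (gather 4 mica): mica=4
After 2 (gather 2 clay): clay=2 mica=4
After 3 (gather 4 obsidian): clay=2 mica=4 obsidian=4
After 4 (craft forge): forge=4 obsidian=4
After 5 (gather 4 obsidian): forge=4 obsidian=8
After 6 (craft beaker): beaker=1 obsidian=4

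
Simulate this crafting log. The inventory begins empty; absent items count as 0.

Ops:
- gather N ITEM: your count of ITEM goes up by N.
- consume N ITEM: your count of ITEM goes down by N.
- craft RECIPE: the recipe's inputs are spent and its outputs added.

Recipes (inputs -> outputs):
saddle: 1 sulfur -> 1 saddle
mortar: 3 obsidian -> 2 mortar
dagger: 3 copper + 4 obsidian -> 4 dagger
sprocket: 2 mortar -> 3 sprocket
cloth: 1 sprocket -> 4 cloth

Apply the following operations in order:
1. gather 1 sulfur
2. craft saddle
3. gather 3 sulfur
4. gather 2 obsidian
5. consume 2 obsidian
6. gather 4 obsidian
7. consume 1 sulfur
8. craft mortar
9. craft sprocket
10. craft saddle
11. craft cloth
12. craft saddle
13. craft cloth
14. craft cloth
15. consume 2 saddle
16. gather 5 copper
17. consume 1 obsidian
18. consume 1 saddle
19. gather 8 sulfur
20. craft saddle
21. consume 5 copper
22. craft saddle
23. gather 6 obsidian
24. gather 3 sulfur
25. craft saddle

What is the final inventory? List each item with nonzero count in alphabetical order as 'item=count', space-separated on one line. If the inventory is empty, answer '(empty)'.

After 1 (gather 1 sulfur): sulfur=1
After 2 (craft saddle): saddle=1
After 3 (gather 3 sulfur): saddle=1 sulfur=3
After 4 (gather 2 obsidian): obsidian=2 saddle=1 sulfur=3
After 5 (consume 2 obsidian): saddle=1 sulfur=3
After 6 (gather 4 obsidian): obsidian=4 saddle=1 sulfur=3
After 7 (consume 1 sulfur): obsidian=4 saddle=1 sulfur=2
After 8 (craft mortar): mortar=2 obsidian=1 saddle=1 sulfur=2
After 9 (craft sprocket): obsidian=1 saddle=1 sprocket=3 sulfur=2
After 10 (craft saddle): obsidian=1 saddle=2 sprocket=3 sulfur=1
After 11 (craft cloth): cloth=4 obsidian=1 saddle=2 sprocket=2 sulfur=1
After 12 (craft saddle): cloth=4 obsidian=1 saddle=3 sprocket=2
After 13 (craft cloth): cloth=8 obsidian=1 saddle=3 sprocket=1
After 14 (craft cloth): cloth=12 obsidian=1 saddle=3
After 15 (consume 2 saddle): cloth=12 obsidian=1 saddle=1
After 16 (gather 5 copper): cloth=12 copper=5 obsidian=1 saddle=1
After 17 (consume 1 obsidian): cloth=12 copper=5 saddle=1
After 18 (consume 1 saddle): cloth=12 copper=5
After 19 (gather 8 sulfur): cloth=12 copper=5 sulfur=8
After 20 (craft saddle): cloth=12 copper=5 saddle=1 sulfur=7
After 21 (consume 5 copper): cloth=12 saddle=1 sulfur=7
After 22 (craft saddle): cloth=12 saddle=2 sulfur=6
After 23 (gather 6 obsidian): cloth=12 obsidian=6 saddle=2 sulfur=6
After 24 (gather 3 sulfur): cloth=12 obsidian=6 saddle=2 sulfur=9
After 25 (craft saddle): cloth=12 obsidian=6 saddle=3 sulfur=8

Answer: cloth=12 obsidian=6 saddle=3 sulfur=8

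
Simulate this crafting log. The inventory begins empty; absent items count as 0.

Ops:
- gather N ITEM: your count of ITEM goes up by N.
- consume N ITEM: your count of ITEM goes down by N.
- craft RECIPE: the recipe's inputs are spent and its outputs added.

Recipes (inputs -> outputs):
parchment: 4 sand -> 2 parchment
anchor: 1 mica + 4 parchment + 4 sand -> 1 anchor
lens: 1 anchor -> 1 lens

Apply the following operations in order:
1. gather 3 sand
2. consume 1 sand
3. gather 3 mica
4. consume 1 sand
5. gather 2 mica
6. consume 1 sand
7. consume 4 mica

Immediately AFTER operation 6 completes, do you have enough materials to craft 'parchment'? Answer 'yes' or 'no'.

After 1 (gather 3 sand): sand=3
After 2 (consume 1 sand): sand=2
After 3 (gather 3 mica): mica=3 sand=2
After 4 (consume 1 sand): mica=3 sand=1
After 5 (gather 2 mica): mica=5 sand=1
After 6 (consume 1 sand): mica=5

Answer: no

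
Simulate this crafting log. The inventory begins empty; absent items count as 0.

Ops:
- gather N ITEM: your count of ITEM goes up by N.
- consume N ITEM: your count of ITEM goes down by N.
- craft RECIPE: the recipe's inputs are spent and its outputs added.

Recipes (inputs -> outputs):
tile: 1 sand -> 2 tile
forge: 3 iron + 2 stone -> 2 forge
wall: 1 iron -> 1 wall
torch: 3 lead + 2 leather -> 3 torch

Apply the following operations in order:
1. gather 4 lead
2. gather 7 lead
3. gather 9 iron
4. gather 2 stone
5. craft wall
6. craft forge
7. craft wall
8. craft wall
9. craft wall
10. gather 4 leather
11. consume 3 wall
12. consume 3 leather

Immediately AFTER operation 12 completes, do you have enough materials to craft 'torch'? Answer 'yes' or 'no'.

After 1 (gather 4 lead): lead=4
After 2 (gather 7 lead): lead=11
After 3 (gather 9 iron): iron=9 lead=11
After 4 (gather 2 stone): iron=9 lead=11 stone=2
After 5 (craft wall): iron=8 lead=11 stone=2 wall=1
After 6 (craft forge): forge=2 iron=5 lead=11 wall=1
After 7 (craft wall): forge=2 iron=4 lead=11 wall=2
After 8 (craft wall): forge=2 iron=3 lead=11 wall=3
After 9 (craft wall): forge=2 iron=2 lead=11 wall=4
After 10 (gather 4 leather): forge=2 iron=2 lead=11 leather=4 wall=4
After 11 (consume 3 wall): forge=2 iron=2 lead=11 leather=4 wall=1
After 12 (consume 3 leather): forge=2 iron=2 lead=11 leather=1 wall=1

Answer: no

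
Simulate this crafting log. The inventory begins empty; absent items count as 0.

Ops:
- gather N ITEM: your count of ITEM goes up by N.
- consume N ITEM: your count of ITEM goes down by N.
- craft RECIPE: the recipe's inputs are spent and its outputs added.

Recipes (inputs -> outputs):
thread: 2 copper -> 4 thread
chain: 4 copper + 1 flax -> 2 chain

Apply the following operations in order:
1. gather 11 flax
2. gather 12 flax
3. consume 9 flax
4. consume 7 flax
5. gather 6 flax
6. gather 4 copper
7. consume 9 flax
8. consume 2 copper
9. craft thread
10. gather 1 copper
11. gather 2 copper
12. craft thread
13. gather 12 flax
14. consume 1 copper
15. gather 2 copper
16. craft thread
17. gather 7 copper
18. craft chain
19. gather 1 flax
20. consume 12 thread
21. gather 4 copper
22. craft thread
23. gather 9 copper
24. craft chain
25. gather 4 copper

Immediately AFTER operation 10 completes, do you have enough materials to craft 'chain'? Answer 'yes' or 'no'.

After 1 (gather 11 flax): flax=11
After 2 (gather 12 flax): flax=23
After 3 (consume 9 flax): flax=14
After 4 (consume 7 flax): flax=7
After 5 (gather 6 flax): flax=13
After 6 (gather 4 copper): copper=4 flax=13
After 7 (consume 9 flax): copper=4 flax=4
After 8 (consume 2 copper): copper=2 flax=4
After 9 (craft thread): flax=4 thread=4
After 10 (gather 1 copper): copper=1 flax=4 thread=4

Answer: no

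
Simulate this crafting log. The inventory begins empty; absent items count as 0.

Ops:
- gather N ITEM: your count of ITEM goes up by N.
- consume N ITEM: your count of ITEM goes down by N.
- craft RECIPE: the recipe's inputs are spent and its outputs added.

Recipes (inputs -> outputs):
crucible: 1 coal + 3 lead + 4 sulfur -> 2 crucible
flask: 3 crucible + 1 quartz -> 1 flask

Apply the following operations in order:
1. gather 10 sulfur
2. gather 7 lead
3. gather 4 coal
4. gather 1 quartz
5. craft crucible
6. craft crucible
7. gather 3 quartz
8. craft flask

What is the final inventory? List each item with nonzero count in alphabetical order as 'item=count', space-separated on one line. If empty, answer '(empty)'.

Answer: coal=2 crucible=1 flask=1 lead=1 quartz=3 sulfur=2

Derivation:
After 1 (gather 10 sulfur): sulfur=10
After 2 (gather 7 lead): lead=7 sulfur=10
After 3 (gather 4 coal): coal=4 lead=7 sulfur=10
After 4 (gather 1 quartz): coal=4 lead=7 quartz=1 sulfur=10
After 5 (craft crucible): coal=3 crucible=2 lead=4 quartz=1 sulfur=6
After 6 (craft crucible): coal=2 crucible=4 lead=1 quartz=1 sulfur=2
After 7 (gather 3 quartz): coal=2 crucible=4 lead=1 quartz=4 sulfur=2
After 8 (craft flask): coal=2 crucible=1 flask=1 lead=1 quartz=3 sulfur=2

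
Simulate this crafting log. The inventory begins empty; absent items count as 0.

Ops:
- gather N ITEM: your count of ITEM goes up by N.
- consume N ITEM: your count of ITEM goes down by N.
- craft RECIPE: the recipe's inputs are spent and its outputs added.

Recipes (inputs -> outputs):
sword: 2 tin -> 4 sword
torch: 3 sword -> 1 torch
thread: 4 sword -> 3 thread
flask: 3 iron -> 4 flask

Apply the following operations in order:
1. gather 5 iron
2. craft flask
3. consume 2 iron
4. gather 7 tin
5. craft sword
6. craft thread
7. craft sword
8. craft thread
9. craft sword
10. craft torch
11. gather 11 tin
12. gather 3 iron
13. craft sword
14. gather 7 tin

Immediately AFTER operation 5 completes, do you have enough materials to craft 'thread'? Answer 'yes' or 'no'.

Answer: yes

Derivation:
After 1 (gather 5 iron): iron=5
After 2 (craft flask): flask=4 iron=2
After 3 (consume 2 iron): flask=4
After 4 (gather 7 tin): flask=4 tin=7
After 5 (craft sword): flask=4 sword=4 tin=5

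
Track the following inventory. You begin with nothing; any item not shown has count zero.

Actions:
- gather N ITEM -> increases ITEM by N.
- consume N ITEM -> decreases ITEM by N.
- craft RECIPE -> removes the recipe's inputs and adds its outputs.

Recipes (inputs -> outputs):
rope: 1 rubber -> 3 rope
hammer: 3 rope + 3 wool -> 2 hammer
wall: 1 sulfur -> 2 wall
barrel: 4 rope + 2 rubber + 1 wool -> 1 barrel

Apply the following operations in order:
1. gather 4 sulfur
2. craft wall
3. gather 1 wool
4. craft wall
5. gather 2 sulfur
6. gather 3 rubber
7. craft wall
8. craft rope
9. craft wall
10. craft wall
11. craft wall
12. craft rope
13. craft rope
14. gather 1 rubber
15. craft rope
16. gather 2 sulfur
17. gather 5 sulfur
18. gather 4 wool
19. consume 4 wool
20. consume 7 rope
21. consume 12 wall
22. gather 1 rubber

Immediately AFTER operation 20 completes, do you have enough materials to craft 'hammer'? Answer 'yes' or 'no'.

Answer: no

Derivation:
After 1 (gather 4 sulfur): sulfur=4
After 2 (craft wall): sulfur=3 wall=2
After 3 (gather 1 wool): sulfur=3 wall=2 wool=1
After 4 (craft wall): sulfur=2 wall=4 wool=1
After 5 (gather 2 sulfur): sulfur=4 wall=4 wool=1
After 6 (gather 3 rubber): rubber=3 sulfur=4 wall=4 wool=1
After 7 (craft wall): rubber=3 sulfur=3 wall=6 wool=1
After 8 (craft rope): rope=3 rubber=2 sulfur=3 wall=6 wool=1
After 9 (craft wall): rope=3 rubber=2 sulfur=2 wall=8 wool=1
After 10 (craft wall): rope=3 rubber=2 sulfur=1 wall=10 wool=1
After 11 (craft wall): rope=3 rubber=2 wall=12 wool=1
After 12 (craft rope): rope=6 rubber=1 wall=12 wool=1
After 13 (craft rope): rope=9 wall=12 wool=1
After 14 (gather 1 rubber): rope=9 rubber=1 wall=12 wool=1
After 15 (craft rope): rope=12 wall=12 wool=1
After 16 (gather 2 sulfur): rope=12 sulfur=2 wall=12 wool=1
After 17 (gather 5 sulfur): rope=12 sulfur=7 wall=12 wool=1
After 18 (gather 4 wool): rope=12 sulfur=7 wall=12 wool=5
After 19 (consume 4 wool): rope=12 sulfur=7 wall=12 wool=1
After 20 (consume 7 rope): rope=5 sulfur=7 wall=12 wool=1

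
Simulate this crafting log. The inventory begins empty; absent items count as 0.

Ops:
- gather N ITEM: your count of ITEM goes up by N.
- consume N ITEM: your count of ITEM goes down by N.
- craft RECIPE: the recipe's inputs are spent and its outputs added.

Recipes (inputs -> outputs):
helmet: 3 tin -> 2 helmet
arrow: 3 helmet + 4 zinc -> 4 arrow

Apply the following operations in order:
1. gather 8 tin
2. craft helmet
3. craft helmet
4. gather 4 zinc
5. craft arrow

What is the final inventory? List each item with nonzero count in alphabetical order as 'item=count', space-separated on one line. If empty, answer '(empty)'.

Answer: arrow=4 helmet=1 tin=2

Derivation:
After 1 (gather 8 tin): tin=8
After 2 (craft helmet): helmet=2 tin=5
After 3 (craft helmet): helmet=4 tin=2
After 4 (gather 4 zinc): helmet=4 tin=2 zinc=4
After 5 (craft arrow): arrow=4 helmet=1 tin=2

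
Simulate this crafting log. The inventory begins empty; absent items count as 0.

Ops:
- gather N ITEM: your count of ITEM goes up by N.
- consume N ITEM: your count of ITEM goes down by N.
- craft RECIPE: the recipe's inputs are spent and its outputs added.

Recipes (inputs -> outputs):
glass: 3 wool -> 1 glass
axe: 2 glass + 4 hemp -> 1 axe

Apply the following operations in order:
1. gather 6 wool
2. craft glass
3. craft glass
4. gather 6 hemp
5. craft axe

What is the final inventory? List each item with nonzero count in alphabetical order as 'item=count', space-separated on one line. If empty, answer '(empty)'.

After 1 (gather 6 wool): wool=6
After 2 (craft glass): glass=1 wool=3
After 3 (craft glass): glass=2
After 4 (gather 6 hemp): glass=2 hemp=6
After 5 (craft axe): axe=1 hemp=2

Answer: axe=1 hemp=2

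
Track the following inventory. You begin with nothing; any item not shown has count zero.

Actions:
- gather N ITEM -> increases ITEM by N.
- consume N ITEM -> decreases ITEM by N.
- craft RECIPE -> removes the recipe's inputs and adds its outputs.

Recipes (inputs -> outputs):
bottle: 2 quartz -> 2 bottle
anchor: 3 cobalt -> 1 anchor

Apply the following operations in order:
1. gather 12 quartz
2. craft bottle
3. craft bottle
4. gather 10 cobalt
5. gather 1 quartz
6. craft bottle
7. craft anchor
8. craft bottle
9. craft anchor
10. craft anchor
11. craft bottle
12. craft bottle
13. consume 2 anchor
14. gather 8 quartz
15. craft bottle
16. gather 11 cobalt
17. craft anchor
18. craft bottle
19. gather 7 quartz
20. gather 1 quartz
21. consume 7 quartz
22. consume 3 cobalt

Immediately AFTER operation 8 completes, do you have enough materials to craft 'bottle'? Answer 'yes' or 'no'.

Answer: yes

Derivation:
After 1 (gather 12 quartz): quartz=12
After 2 (craft bottle): bottle=2 quartz=10
After 3 (craft bottle): bottle=4 quartz=8
After 4 (gather 10 cobalt): bottle=4 cobalt=10 quartz=8
After 5 (gather 1 quartz): bottle=4 cobalt=10 quartz=9
After 6 (craft bottle): bottle=6 cobalt=10 quartz=7
After 7 (craft anchor): anchor=1 bottle=6 cobalt=7 quartz=7
After 8 (craft bottle): anchor=1 bottle=8 cobalt=7 quartz=5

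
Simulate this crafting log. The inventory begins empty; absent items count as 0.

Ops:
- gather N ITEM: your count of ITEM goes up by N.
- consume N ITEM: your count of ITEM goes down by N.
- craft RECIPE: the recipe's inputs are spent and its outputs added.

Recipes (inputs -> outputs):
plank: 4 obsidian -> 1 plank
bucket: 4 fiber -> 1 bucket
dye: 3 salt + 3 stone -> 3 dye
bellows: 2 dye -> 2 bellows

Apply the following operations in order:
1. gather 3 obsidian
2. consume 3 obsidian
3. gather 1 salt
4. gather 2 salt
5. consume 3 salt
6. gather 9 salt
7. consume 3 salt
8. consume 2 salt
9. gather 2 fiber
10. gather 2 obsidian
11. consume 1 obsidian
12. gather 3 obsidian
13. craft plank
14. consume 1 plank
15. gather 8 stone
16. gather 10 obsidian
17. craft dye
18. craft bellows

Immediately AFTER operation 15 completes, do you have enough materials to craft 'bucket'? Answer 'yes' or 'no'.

After 1 (gather 3 obsidian): obsidian=3
After 2 (consume 3 obsidian): (empty)
After 3 (gather 1 salt): salt=1
After 4 (gather 2 salt): salt=3
After 5 (consume 3 salt): (empty)
After 6 (gather 9 salt): salt=9
After 7 (consume 3 salt): salt=6
After 8 (consume 2 salt): salt=4
After 9 (gather 2 fiber): fiber=2 salt=4
After 10 (gather 2 obsidian): fiber=2 obsidian=2 salt=4
After 11 (consume 1 obsidian): fiber=2 obsidian=1 salt=4
After 12 (gather 3 obsidian): fiber=2 obsidian=4 salt=4
After 13 (craft plank): fiber=2 plank=1 salt=4
After 14 (consume 1 plank): fiber=2 salt=4
After 15 (gather 8 stone): fiber=2 salt=4 stone=8

Answer: no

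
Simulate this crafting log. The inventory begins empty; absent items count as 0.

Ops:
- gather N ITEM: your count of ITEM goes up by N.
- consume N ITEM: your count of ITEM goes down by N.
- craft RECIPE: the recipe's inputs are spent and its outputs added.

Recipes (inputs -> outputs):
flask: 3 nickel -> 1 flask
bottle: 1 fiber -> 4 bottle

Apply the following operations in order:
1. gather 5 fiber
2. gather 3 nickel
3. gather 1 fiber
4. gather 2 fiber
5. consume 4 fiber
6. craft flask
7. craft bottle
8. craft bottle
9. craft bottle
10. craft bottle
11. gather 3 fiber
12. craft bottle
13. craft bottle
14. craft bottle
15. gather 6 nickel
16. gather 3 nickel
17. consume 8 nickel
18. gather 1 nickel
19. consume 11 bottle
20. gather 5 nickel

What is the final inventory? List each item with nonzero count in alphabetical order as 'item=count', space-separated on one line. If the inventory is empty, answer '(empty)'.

After 1 (gather 5 fiber): fiber=5
After 2 (gather 3 nickel): fiber=5 nickel=3
After 3 (gather 1 fiber): fiber=6 nickel=3
After 4 (gather 2 fiber): fiber=8 nickel=3
After 5 (consume 4 fiber): fiber=4 nickel=3
After 6 (craft flask): fiber=4 flask=1
After 7 (craft bottle): bottle=4 fiber=3 flask=1
After 8 (craft bottle): bottle=8 fiber=2 flask=1
After 9 (craft bottle): bottle=12 fiber=1 flask=1
After 10 (craft bottle): bottle=16 flask=1
After 11 (gather 3 fiber): bottle=16 fiber=3 flask=1
After 12 (craft bottle): bottle=20 fiber=2 flask=1
After 13 (craft bottle): bottle=24 fiber=1 flask=1
After 14 (craft bottle): bottle=28 flask=1
After 15 (gather 6 nickel): bottle=28 flask=1 nickel=6
After 16 (gather 3 nickel): bottle=28 flask=1 nickel=9
After 17 (consume 8 nickel): bottle=28 flask=1 nickel=1
After 18 (gather 1 nickel): bottle=28 flask=1 nickel=2
After 19 (consume 11 bottle): bottle=17 flask=1 nickel=2
After 20 (gather 5 nickel): bottle=17 flask=1 nickel=7

Answer: bottle=17 flask=1 nickel=7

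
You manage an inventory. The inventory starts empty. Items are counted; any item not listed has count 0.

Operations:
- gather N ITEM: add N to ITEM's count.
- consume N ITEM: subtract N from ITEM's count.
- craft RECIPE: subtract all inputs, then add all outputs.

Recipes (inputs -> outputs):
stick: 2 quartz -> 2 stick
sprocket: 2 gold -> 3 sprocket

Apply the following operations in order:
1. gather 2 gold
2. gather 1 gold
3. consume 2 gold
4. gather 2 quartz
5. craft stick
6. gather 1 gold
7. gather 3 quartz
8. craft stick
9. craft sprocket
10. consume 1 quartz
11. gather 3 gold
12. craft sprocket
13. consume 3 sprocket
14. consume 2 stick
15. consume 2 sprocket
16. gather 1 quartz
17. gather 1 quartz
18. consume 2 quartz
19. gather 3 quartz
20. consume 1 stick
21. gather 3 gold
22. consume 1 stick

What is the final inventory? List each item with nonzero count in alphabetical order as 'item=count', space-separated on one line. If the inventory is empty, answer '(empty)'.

Answer: gold=4 quartz=3 sprocket=1

Derivation:
After 1 (gather 2 gold): gold=2
After 2 (gather 1 gold): gold=3
After 3 (consume 2 gold): gold=1
After 4 (gather 2 quartz): gold=1 quartz=2
After 5 (craft stick): gold=1 stick=2
After 6 (gather 1 gold): gold=2 stick=2
After 7 (gather 3 quartz): gold=2 quartz=3 stick=2
After 8 (craft stick): gold=2 quartz=1 stick=4
After 9 (craft sprocket): quartz=1 sprocket=3 stick=4
After 10 (consume 1 quartz): sprocket=3 stick=4
After 11 (gather 3 gold): gold=3 sprocket=3 stick=4
After 12 (craft sprocket): gold=1 sprocket=6 stick=4
After 13 (consume 3 sprocket): gold=1 sprocket=3 stick=4
After 14 (consume 2 stick): gold=1 sprocket=3 stick=2
After 15 (consume 2 sprocket): gold=1 sprocket=1 stick=2
After 16 (gather 1 quartz): gold=1 quartz=1 sprocket=1 stick=2
After 17 (gather 1 quartz): gold=1 quartz=2 sprocket=1 stick=2
After 18 (consume 2 quartz): gold=1 sprocket=1 stick=2
After 19 (gather 3 quartz): gold=1 quartz=3 sprocket=1 stick=2
After 20 (consume 1 stick): gold=1 quartz=3 sprocket=1 stick=1
After 21 (gather 3 gold): gold=4 quartz=3 sprocket=1 stick=1
After 22 (consume 1 stick): gold=4 quartz=3 sprocket=1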